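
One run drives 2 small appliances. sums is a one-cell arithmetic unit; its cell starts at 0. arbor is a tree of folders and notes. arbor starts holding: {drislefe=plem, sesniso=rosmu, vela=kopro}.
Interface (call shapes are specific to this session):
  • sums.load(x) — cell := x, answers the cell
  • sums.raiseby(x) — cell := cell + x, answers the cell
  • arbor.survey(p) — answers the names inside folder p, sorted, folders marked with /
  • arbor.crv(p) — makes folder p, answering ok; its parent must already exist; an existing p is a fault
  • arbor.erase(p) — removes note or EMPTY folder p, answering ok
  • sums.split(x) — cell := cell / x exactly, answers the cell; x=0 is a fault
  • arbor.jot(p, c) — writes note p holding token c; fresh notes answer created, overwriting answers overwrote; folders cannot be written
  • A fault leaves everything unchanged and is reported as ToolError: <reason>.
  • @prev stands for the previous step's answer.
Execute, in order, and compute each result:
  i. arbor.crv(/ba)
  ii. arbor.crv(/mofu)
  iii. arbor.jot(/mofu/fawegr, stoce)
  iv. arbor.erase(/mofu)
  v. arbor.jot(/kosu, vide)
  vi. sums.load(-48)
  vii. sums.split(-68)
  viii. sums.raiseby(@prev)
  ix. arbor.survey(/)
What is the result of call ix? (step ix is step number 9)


I try arbor.crv with /ba: ok.
Using arbor.crv with /mofu, → ok.
I invoke arbor.jot with /mofu/fawegr, stoce, — result: created.
I try arbor.erase with /mofu, and see ToolError: not empty.
I use arbor.jot with /kosu, vide, giving created.
I use sums.load with -48, and see -48.
I invoke sums.split with -68, → 12/17.
I call sums.raiseby with @prev, and observe 24/17.
Next I call arbor.survey with /, — result: [ba/, drislefe, kosu, mofu/, sesniso, vela].

Answer: [ba/, drislefe, kosu, mofu/, sesniso, vela]


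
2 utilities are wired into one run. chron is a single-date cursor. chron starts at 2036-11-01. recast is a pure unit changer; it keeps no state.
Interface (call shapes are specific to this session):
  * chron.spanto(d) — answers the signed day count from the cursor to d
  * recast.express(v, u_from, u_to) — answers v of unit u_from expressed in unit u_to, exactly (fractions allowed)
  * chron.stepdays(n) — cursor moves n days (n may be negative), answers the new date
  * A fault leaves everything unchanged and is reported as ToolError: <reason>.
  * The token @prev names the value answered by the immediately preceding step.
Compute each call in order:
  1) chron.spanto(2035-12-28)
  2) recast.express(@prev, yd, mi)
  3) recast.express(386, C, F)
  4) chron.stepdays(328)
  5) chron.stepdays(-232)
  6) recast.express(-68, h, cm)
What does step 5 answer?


→ chron.spanto(d='2035-12-28')
← -309
→ recast.express(v='@prev', u_from='yd', u_to='mi')
← -309/1760
→ recast.express(v='386', u_from='C', u_to='F')
← 3634/5
→ chron.stepdays(n='328')
← 2037-09-25
→ chron.stepdays(n='-232')
← 2037-02-05
→ recast.express(v='-68', u_from='h', u_to='cm')
← ToolError: incompatible units

Answer: 2037-02-05


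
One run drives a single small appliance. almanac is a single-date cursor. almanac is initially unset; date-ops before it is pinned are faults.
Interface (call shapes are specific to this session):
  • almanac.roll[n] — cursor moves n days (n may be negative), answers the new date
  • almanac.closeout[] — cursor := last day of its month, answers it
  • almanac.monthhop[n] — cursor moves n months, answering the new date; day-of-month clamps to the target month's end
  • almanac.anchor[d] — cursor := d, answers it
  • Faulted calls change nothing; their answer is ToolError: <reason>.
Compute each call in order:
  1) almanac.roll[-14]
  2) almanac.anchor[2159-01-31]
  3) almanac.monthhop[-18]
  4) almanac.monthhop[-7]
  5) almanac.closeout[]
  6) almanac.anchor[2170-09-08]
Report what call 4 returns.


Answer: 2156-12-31

Derivation:
;; 1. roll(n: -14) => ToolError: no date set
;; 2. anchor(d: 2159-01-31) => 2159-01-31
;; 3. monthhop(n: -18) => 2157-07-31
;; 4. monthhop(n: -7) => 2156-12-31
;; 5. closeout() => 2156-12-31
;; 6. anchor(d: 2170-09-08) => 2170-09-08


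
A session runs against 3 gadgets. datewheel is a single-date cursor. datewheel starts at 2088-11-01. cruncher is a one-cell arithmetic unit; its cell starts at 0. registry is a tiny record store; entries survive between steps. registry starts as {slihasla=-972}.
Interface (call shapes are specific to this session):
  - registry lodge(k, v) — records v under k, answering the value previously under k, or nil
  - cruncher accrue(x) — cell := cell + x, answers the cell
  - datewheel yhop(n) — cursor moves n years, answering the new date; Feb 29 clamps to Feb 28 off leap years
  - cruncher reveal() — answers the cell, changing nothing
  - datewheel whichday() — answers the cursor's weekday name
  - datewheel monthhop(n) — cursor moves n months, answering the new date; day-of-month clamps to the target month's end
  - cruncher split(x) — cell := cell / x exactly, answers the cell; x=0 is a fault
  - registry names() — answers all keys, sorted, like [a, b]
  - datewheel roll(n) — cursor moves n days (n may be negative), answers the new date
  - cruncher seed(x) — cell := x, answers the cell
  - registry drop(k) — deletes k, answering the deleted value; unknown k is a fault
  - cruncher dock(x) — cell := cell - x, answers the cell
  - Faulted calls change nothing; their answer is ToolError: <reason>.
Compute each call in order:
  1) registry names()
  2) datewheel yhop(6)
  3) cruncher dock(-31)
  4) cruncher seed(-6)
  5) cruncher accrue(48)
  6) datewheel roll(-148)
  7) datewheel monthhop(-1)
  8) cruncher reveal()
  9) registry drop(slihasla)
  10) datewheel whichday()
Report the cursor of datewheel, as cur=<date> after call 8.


→ registry names()
← [slihasla]
→ datewheel yhop(6)
← 2094-11-01
→ cruncher dock(-31)
← 31
→ cruncher seed(-6)
← -6
→ cruncher accrue(48)
← 42
→ datewheel roll(-148)
← 2094-06-06
→ datewheel monthhop(-1)
← 2094-05-06
→ cruncher reveal()
← 42
→ registry drop(slihasla)
← -972
→ datewheel whichday()
← Thursday

Answer: cur=2094-05-06


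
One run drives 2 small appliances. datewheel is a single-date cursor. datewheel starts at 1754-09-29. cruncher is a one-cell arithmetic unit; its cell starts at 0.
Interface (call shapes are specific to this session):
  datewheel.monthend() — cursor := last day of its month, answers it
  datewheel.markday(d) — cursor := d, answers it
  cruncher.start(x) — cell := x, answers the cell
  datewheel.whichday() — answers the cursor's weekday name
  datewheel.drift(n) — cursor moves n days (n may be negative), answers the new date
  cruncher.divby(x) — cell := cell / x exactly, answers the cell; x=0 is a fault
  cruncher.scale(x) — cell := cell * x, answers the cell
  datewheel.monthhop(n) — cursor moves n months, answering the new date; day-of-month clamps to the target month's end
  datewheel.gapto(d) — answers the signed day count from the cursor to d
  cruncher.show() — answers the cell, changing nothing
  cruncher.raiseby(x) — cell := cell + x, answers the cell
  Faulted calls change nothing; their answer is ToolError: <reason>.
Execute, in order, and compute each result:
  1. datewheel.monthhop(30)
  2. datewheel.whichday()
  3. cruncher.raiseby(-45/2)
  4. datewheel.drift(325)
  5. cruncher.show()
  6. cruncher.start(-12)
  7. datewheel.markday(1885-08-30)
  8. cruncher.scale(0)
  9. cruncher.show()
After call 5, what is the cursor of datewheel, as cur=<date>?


[in] monthhop 30
:: 1757-03-29
[in] whichday
:: Tuesday
[in] raiseby -45/2
:: -45/2
[in] drift 325
:: 1758-02-17
[in] show
:: -45/2
[in] start -12
:: -12
[in] markday 1885-08-30
:: 1885-08-30
[in] scale 0
:: 0
[in] show
:: 0

Answer: cur=1758-02-17


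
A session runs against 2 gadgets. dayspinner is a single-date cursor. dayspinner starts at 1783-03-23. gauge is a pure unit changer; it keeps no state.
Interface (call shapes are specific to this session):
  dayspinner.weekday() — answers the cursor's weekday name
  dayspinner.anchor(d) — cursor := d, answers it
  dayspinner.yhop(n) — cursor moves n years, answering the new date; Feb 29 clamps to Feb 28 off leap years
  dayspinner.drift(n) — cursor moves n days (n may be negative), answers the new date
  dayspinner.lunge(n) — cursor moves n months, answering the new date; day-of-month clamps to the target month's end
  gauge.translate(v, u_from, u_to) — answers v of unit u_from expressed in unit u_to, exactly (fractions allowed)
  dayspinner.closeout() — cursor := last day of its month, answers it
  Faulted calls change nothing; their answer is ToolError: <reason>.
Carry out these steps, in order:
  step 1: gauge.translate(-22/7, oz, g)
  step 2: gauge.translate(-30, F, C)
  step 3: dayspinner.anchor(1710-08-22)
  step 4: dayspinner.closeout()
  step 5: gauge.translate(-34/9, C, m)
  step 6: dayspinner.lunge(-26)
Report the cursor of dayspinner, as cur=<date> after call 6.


Answer: cur=1708-06-30

Derivation:
Act: translate[v→-22/7; u_from→oz; u_to→g]
Obs: -71278801/800000
Act: translate[v→-30; u_from→F; u_to→C]
Obs: -310/9
Act: anchor[d→1710-08-22]
Obs: 1710-08-22
Act: closeout[]
Obs: 1710-08-31
Act: translate[v→-34/9; u_from→C; u_to→m]
Obs: ToolError: incompatible units
Act: lunge[n→-26]
Obs: 1708-06-30


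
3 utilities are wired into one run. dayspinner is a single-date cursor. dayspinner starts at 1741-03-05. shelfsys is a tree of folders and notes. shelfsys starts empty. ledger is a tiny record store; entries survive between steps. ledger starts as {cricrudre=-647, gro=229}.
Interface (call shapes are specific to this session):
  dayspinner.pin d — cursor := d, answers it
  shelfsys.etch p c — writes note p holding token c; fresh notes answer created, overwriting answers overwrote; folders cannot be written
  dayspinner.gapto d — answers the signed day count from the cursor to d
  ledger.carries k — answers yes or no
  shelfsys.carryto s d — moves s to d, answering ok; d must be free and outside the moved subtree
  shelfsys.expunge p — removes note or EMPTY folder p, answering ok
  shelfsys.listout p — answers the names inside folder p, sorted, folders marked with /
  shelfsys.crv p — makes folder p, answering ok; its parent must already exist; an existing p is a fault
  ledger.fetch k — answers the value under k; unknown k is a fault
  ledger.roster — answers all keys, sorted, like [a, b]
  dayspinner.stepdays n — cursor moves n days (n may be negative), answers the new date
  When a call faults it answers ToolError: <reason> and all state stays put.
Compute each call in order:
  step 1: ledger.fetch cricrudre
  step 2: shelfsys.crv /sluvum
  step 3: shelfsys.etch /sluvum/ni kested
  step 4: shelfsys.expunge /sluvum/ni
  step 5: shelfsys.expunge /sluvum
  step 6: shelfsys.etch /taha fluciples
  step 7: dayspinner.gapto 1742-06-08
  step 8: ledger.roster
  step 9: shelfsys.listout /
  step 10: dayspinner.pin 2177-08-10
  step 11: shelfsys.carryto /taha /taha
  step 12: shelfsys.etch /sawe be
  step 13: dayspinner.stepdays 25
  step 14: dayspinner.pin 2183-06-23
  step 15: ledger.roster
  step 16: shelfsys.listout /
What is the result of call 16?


Answer: [sawe, taha]

Derivation:
Calling fetch on cricrudre, → -647.
I run crv on /sluvum, giving ok.
I try etch on /sluvum/ni, kested, which returns created.
I try expunge on /sluvum/ni, yielding ok.
Using expunge on /sluvum, — result: ok.
I use etch on /taha, fluciples, giving created.
Invoking gapto on 1742-06-08, and get 460.
Using roster(), → [cricrudre, gro].
Invoking listout on /, and get [taha].
I try pin on 2177-08-10, — result: 2177-08-10.
Using carryto on /taha, /taha, and get ToolError: exists.
Now I run etch on /sawe, be, and get created.
Now I run stepdays on 25, yielding 2177-09-04.
Invoking pin on 2183-06-23: 2183-06-23.
I use roster(), giving [cricrudre, gro].
I run listout on /: [sawe, taha].


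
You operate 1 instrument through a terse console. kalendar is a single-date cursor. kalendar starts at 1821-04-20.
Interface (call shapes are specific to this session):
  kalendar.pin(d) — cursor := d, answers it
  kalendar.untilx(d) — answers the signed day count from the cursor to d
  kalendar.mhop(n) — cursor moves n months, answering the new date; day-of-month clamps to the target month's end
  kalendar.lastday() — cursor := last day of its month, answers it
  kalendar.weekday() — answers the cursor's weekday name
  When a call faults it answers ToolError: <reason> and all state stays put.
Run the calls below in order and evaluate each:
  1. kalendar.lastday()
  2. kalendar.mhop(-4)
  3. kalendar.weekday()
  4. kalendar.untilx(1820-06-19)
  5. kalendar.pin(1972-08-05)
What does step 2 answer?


% kalendar.lastday
[out] 1821-04-30
% kalendar.mhop n: -4
[out] 1820-12-30
% kalendar.weekday
[out] Saturday
% kalendar.untilx d: 1820-06-19
[out] -194
% kalendar.pin d: 1972-08-05
[out] 1972-08-05

Answer: 1820-12-30


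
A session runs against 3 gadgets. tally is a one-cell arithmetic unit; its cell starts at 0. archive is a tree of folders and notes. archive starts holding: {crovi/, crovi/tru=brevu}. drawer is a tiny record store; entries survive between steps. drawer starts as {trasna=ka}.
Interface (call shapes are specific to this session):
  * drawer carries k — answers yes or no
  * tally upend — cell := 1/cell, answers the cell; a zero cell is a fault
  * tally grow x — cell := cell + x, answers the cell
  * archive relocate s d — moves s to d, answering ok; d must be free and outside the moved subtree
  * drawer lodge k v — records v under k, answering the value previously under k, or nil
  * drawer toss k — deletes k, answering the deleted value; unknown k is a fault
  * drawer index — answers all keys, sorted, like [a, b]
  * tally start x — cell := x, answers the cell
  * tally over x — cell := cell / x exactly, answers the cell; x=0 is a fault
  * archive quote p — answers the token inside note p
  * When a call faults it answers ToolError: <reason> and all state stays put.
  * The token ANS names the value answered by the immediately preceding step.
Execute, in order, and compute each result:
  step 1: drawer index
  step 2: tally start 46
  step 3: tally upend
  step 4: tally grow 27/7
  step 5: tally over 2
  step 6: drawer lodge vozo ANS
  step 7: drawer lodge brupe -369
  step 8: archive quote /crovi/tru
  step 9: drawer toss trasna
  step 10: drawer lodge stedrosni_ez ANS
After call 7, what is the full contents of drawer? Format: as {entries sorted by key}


>>> drawer index
  [trasna]
>>> tally start x: 46
  46
>>> tally upend
  1/46
>>> tally grow x: 27/7
  1249/322
>>> tally over x: 2
  1249/644
>>> drawer lodge k: vozo v: ANS
  nil
>>> drawer lodge k: brupe v: -369
  nil
>>> archive quote p: /crovi/tru
  brevu
>>> drawer toss k: trasna
  ka
>>> drawer lodge k: stedrosni_ez v: ANS
  nil

Answer: {brupe=-369, trasna=ka, vozo=1249/644}


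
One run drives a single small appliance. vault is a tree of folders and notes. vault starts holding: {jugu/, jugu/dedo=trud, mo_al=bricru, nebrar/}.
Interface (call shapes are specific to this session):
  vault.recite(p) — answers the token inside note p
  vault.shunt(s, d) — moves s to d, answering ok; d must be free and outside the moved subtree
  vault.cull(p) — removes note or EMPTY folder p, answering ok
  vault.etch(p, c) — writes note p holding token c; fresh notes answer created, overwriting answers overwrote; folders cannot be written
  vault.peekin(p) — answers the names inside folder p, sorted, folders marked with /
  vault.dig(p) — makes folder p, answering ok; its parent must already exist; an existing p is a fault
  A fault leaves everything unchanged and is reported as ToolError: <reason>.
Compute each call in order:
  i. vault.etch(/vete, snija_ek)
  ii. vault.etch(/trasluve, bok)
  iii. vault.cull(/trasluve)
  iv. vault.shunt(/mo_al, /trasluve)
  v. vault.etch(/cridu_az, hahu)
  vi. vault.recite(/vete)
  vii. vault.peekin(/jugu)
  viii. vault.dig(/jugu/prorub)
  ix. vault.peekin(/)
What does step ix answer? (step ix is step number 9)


Answer: [cridu_az, jugu/, nebrar/, trasluve, vete]

Derivation:
Then etch with /vete, snija_ek: created.
Next I call etch with /trasluve, bok: created.
Invoking cull with /trasluve, yielding ok.
Now I run shunt with /mo_al, /trasluve, → ok.
Now I run etch with /cridu_az, hahu, — result: created.
Using recite with /vete, → snija_ek.
I run peekin with /jugu, → [dedo].
Now I run dig with /jugu/prorub, — result: ok.
Invoking peekin with /, which returns [cridu_az, jugu/, nebrar/, trasluve, vete].


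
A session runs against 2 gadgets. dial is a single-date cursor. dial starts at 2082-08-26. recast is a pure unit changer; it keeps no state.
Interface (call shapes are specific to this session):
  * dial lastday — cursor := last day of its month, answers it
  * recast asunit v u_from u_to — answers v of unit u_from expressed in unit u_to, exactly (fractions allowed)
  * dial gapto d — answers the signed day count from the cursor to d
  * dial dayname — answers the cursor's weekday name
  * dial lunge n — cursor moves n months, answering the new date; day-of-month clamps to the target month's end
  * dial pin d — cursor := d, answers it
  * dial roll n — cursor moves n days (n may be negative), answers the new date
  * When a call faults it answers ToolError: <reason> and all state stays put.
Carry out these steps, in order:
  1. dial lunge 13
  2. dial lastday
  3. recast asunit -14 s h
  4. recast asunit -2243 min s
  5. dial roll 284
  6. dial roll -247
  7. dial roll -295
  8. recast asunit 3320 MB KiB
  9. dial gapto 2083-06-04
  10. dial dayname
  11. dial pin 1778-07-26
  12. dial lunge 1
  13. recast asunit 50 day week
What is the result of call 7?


> dial lunge n: 13
= 2083-09-26
> dial lastday
= 2083-09-30
> recast asunit v: -14 u_from: s u_to: h
= -7/1800
> recast asunit v: -2243 u_from: min u_to: s
= -134580
> dial roll n: 284
= 2084-07-10
> dial roll n: -247
= 2083-11-06
> dial roll n: -295
= 2083-01-15
> recast asunit v: 3320 u_from: MB u_to: KiB
= 6484375/2
> dial gapto d: 2083-06-04
= 140
> dial dayname
= Friday
> dial pin d: 1778-07-26
= 1778-07-26
> dial lunge n: 1
= 1778-08-26
> recast asunit v: 50 u_from: day u_to: week
= 50/7

Answer: 2083-01-15


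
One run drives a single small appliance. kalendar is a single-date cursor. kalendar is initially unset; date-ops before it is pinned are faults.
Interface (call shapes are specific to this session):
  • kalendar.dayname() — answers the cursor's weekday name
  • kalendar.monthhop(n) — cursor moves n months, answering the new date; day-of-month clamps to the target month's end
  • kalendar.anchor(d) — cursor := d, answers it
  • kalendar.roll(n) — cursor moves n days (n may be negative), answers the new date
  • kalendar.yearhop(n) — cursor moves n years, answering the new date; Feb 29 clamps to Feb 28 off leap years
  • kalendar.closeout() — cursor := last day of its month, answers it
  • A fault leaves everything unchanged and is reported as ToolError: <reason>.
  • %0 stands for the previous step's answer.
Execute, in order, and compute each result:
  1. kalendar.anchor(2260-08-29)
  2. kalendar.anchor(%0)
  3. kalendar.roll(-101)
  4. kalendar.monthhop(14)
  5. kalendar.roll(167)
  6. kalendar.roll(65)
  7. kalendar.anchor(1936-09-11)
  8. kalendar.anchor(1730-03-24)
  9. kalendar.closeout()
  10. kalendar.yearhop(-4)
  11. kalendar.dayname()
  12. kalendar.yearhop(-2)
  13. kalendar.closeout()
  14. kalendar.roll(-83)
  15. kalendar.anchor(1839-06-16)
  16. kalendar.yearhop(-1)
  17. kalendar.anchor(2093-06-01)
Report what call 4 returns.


Answer: 2261-07-20

Derivation:
==> kalendar.anchor(2260-08-29)
<== 2260-08-29
==> kalendar.anchor(%0)
<== 2260-08-29
==> kalendar.roll(-101)
<== 2260-05-20
==> kalendar.monthhop(14)
<== 2261-07-20
==> kalendar.roll(167)
<== 2262-01-03
==> kalendar.roll(65)
<== 2262-03-09
==> kalendar.anchor(1936-09-11)
<== 1936-09-11
==> kalendar.anchor(1730-03-24)
<== 1730-03-24
==> kalendar.closeout()
<== 1730-03-31
==> kalendar.yearhop(-4)
<== 1726-03-31
==> kalendar.dayname()
<== Sunday
==> kalendar.yearhop(-2)
<== 1724-03-31
==> kalendar.closeout()
<== 1724-03-31
==> kalendar.roll(-83)
<== 1724-01-08
==> kalendar.anchor(1839-06-16)
<== 1839-06-16
==> kalendar.yearhop(-1)
<== 1838-06-16
==> kalendar.anchor(2093-06-01)
<== 2093-06-01


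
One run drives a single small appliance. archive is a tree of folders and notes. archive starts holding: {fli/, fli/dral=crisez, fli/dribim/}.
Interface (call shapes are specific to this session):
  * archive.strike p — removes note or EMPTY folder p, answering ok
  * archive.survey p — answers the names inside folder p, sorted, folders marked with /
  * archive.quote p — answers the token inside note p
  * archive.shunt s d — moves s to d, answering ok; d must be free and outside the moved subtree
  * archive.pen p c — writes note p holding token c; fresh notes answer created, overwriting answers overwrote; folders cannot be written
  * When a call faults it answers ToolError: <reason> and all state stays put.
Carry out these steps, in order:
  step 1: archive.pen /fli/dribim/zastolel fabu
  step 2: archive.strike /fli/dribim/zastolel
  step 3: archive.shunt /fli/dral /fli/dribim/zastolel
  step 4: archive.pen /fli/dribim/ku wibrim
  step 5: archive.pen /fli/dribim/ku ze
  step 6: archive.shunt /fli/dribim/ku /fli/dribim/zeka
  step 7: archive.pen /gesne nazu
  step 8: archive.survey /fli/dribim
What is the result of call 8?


Answer: [zastolel, zeka]

Derivation:
I try archive.pen using /fli/dribim/zastolel, fabu, → created.
I use archive.strike using /fli/dribim/zastolel, and see ok.
I invoke archive.shunt using /fli/dral, /fli/dribim/zastolel, which returns ok.
Invoking archive.pen using /fli/dribim/ku, wibrim, and observe created.
I run archive.pen using /fli/dribim/ku, ze, and get overwrote.
I try archive.shunt using /fli/dribim/ku, /fli/dribim/zeka, and observe ok.
Using archive.pen using /gesne, nazu, yielding created.
I try archive.survey using /fli/dribim, which returns [zastolel, zeka].


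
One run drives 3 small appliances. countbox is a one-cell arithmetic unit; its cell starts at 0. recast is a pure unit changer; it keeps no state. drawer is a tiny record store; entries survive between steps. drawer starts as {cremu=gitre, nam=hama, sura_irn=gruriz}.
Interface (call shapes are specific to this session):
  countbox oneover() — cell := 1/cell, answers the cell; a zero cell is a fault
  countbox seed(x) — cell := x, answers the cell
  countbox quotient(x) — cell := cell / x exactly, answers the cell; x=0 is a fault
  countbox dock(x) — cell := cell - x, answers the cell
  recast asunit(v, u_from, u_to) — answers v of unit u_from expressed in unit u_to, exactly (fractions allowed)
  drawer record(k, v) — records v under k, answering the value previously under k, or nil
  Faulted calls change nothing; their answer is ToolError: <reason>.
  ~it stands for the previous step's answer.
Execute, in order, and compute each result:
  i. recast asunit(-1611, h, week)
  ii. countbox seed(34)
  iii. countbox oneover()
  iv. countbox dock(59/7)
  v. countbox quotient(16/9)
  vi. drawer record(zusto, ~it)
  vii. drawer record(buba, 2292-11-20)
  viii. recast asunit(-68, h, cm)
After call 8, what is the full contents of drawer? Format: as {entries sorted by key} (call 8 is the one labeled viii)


Answer: {buba=2292-11-20, cremu=gitre, nam=hama, sura_irn=gruriz, zusto=-17991/3808}

Derivation:
I run recast asunit passing v=-1611, u_from=h, u_to=week, and get -537/56.
I invoke countbox seed passing x=34, and get 34.
I run countbox oneover, giving 1/34.
I use countbox dock passing x=59/7, which returns -1999/238.
Next I call countbox quotient passing x=16/9, → -17991/3808.
I try drawer record passing k=zusto, v=~it, and see nil.
I try drawer record passing k=buba, v=2292-11-20: nil.
Invoking recast asunit passing v=-68, u_from=h, u_to=cm, → ToolError: incompatible units.


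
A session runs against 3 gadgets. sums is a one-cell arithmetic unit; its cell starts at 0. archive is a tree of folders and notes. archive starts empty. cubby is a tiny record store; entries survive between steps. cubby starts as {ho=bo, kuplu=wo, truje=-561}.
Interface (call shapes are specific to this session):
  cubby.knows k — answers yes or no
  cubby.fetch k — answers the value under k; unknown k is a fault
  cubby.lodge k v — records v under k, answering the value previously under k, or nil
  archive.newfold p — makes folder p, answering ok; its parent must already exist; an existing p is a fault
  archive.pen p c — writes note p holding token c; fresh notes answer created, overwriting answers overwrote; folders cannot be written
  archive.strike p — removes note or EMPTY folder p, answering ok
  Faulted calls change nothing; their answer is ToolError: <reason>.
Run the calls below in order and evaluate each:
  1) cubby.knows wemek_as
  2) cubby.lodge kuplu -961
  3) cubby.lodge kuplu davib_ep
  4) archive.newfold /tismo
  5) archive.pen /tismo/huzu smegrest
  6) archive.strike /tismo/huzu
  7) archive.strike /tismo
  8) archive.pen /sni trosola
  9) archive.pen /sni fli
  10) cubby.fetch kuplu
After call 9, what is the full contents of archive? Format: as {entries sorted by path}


Answer: {sni=fli}

Derivation:
Using cubby.knows(wemek_as), and see no.
Now I run cubby.lodge(kuplu, -961), yielding wo.
I invoke cubby.lodge(kuplu, davib_ep), and get -961.
Next I call archive.newfold(/tismo), yielding ok.
Invoking archive.pen(/tismo/huzu, smegrest): created.
I try archive.strike(/tismo/huzu), — result: ok.
Calling archive.strike(/tismo): ok.
Now I run archive.pen(/sni, trosola), which returns created.
Using archive.pen(/sni, fli), → overwrote.
I try cubby.fetch(kuplu), → davib_ep.


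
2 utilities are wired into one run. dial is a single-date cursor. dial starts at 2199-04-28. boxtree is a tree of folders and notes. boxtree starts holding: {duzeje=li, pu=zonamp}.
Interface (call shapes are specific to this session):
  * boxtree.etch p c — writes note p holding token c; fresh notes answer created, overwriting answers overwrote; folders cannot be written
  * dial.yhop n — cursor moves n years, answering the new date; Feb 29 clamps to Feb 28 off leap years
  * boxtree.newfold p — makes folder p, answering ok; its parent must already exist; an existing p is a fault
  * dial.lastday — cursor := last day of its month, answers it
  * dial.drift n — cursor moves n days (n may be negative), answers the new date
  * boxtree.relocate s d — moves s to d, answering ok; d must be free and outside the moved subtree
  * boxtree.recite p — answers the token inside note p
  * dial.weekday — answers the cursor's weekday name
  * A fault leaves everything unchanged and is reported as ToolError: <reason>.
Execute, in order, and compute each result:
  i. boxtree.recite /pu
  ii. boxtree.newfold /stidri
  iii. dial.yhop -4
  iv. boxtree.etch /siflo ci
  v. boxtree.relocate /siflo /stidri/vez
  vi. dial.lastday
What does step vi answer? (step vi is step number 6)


> boxtree.recite p='/pu'
:: zonamp
> boxtree.newfold p='/stidri'
:: ok
> dial.yhop n='-4'
:: 2195-04-28
> boxtree.etch p='/siflo' c='ci'
:: created
> boxtree.relocate s='/siflo' d='/stidri/vez'
:: ok
> dial.lastday
:: 2195-04-30

Answer: 2195-04-30


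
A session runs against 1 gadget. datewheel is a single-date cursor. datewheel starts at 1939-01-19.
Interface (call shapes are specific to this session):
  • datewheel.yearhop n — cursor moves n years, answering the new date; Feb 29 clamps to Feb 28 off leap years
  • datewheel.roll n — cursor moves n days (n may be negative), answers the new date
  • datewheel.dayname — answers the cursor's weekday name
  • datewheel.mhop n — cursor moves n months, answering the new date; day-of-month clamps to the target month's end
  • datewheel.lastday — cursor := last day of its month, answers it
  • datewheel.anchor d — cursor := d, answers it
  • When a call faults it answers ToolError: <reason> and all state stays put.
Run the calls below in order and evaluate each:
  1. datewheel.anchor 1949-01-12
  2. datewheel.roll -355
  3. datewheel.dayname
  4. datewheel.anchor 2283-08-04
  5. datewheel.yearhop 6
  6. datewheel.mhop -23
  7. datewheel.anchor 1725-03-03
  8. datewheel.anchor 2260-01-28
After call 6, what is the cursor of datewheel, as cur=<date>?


>> datewheel.anchor(d=1949-01-12)
<< 1949-01-12
>> datewheel.roll(n=-355)
<< 1948-01-23
>> datewheel.dayname()
<< Friday
>> datewheel.anchor(d=2283-08-04)
<< 2283-08-04
>> datewheel.yearhop(n=6)
<< 2289-08-04
>> datewheel.mhop(n=-23)
<< 2287-09-04
>> datewheel.anchor(d=1725-03-03)
<< 1725-03-03
>> datewheel.anchor(d=2260-01-28)
<< 2260-01-28

Answer: cur=2287-09-04


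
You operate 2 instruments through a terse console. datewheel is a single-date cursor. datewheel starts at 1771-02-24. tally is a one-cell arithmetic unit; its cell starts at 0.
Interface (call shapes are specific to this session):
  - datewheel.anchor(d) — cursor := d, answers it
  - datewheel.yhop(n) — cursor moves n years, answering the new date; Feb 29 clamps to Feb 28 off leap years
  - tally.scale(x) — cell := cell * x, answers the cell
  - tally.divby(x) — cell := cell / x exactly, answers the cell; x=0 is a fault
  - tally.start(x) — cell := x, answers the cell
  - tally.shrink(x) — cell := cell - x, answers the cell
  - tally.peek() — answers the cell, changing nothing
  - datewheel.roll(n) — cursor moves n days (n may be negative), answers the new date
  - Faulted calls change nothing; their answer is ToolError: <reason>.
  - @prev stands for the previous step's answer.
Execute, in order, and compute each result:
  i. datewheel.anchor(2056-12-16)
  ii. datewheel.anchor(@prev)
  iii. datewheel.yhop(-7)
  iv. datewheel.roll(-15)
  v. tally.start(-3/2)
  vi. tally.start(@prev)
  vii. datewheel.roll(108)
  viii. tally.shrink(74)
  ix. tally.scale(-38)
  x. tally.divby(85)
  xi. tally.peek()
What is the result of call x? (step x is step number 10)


Answer: 2869/85

Derivation:
CALL anchor[d→2056-12-16]
RET  2056-12-16
CALL anchor[d→@prev]
RET  2056-12-16
CALL yhop[n→-7]
RET  2049-12-16
CALL roll[n→-15]
RET  2049-12-01
CALL start[x→-3/2]
RET  -3/2
CALL start[x→@prev]
RET  -3/2
CALL roll[n→108]
RET  2050-03-19
CALL shrink[x→74]
RET  -151/2
CALL scale[x→-38]
RET  2869
CALL divby[x→85]
RET  2869/85
CALL peek[]
RET  2869/85


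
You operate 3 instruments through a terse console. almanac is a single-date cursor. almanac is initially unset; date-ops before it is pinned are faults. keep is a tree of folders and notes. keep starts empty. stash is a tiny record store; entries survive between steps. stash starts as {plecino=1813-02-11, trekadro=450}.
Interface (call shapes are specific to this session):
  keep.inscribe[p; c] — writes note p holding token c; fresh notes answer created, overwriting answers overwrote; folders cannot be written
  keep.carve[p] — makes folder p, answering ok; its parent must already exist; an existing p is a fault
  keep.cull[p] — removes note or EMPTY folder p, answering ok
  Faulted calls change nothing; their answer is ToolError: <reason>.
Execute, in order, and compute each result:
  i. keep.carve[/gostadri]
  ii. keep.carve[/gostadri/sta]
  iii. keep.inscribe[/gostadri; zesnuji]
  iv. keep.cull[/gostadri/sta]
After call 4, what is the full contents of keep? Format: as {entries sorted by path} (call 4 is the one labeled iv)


Answer: {gostadri/}

Derivation:
Act: carve[p=/gostadri]
Obs: ok
Act: carve[p=/gostadri/sta]
Obs: ok
Act: inscribe[p=/gostadri; c=zesnuji]
Obs: ToolError: is a directory
Act: cull[p=/gostadri/sta]
Obs: ok


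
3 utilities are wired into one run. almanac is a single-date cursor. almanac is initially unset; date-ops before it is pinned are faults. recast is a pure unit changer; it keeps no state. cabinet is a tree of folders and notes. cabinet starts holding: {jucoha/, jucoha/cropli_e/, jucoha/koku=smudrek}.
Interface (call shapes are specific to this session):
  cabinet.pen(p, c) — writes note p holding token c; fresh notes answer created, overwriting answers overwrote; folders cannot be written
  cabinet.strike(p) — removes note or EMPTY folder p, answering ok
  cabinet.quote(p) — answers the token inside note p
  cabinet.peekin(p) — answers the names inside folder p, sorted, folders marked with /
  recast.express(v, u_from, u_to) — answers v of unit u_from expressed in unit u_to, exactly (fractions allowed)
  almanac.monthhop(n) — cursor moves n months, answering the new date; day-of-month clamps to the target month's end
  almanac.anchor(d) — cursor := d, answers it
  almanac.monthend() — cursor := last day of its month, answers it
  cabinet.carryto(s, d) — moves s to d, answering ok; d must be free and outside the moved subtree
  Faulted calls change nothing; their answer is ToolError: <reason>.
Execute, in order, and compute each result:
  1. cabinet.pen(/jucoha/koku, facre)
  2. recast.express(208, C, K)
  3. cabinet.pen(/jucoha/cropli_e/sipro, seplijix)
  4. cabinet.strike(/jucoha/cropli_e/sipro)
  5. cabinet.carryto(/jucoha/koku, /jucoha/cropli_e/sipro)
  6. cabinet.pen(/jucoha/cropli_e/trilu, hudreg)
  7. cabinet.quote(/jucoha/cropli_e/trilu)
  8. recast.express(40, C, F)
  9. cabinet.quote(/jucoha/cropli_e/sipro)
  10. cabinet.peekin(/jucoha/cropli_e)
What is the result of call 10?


Answer: [sipro, trilu]

Derivation:
Next I call cabinet.pen on p: /jucoha/koku, c: facre, and get overwrote.
Next I call recast.express on v: 208, u_from: C, u_to: K, and observe 9623/20.
Then cabinet.pen on p: /jucoha/cropli_e/sipro, c: seplijix, yielding created.
Next I call cabinet.strike on p: /jucoha/cropli_e/sipro, yielding ok.
I call cabinet.carryto on s: /jucoha/koku, d: /jucoha/cropli_e/sipro, — result: ok.
Invoking cabinet.pen on p: /jucoha/cropli_e/trilu, c: hudreg, yielding created.
I run cabinet.quote on p: /jucoha/cropli_e/trilu, which returns hudreg.
I run recast.express on v: 40, u_from: C, u_to: F, and get 104.
I call cabinet.quote on p: /jucoha/cropli_e/sipro, and observe facre.
I invoke cabinet.peekin on p: /jucoha/cropli_e, which returns [sipro, trilu].


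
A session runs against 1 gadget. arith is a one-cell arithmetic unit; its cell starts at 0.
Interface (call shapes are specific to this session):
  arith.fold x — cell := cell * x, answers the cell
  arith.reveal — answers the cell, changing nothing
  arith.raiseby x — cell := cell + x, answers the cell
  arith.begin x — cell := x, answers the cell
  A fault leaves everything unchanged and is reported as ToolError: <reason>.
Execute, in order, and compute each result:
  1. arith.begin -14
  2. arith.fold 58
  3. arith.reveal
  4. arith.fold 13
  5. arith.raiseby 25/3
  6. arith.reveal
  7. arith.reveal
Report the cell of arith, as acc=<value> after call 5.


% arith.begin(-14) => -14
% arith.fold(58) => -812
% arith.reveal() => -812
% arith.fold(13) => -10556
% arith.raiseby(25/3) => -31643/3
% arith.reveal() => -31643/3
% arith.reveal() => -31643/3

Answer: acc=-31643/3


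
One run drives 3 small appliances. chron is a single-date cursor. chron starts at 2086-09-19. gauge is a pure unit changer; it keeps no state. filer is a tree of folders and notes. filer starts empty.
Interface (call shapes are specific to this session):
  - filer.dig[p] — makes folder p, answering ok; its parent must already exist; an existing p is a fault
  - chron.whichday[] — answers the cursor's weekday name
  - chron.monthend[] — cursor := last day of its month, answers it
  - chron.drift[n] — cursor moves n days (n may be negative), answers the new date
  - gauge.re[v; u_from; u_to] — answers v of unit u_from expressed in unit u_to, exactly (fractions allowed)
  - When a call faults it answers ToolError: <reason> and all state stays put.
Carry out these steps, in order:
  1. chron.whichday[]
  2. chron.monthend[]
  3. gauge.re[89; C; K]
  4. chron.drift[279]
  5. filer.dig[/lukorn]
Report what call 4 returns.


Answer: 2087-07-06

Derivation:
→ chron.whichday()
← Thursday
→ chron.monthend()
← 2086-09-30
→ gauge.re(v='89', u_from='C', u_to='K')
← 7243/20
→ chron.drift(n='279')
← 2087-07-06
→ filer.dig(p='/lukorn')
← ok


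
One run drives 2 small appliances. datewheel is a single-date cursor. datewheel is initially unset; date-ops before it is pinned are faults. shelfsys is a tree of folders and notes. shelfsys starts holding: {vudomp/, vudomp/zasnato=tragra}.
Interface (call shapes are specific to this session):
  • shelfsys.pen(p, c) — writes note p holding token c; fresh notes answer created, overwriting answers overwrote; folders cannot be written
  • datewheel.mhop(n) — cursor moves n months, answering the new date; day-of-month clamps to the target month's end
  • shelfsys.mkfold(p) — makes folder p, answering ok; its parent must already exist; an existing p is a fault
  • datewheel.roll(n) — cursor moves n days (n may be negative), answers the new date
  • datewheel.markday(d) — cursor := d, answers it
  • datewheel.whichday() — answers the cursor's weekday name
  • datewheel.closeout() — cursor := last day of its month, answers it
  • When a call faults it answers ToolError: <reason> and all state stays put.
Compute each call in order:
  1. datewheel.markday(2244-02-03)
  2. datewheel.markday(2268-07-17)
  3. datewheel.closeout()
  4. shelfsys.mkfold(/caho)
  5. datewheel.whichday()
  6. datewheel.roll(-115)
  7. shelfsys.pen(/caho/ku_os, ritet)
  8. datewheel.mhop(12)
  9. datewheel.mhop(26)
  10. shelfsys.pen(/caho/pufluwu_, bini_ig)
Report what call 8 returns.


>>> markday d: 2244-02-03
[out] 2244-02-03
>>> markday d: 2268-07-17
[out] 2268-07-17
>>> closeout
[out] 2268-07-31
>>> mkfold p: /caho
[out] ok
>>> whichday
[out] Friday
>>> roll n: -115
[out] 2268-04-07
>>> pen p: /caho/ku_os c: ritet
[out] created
>>> mhop n: 12
[out] 2269-04-07
>>> mhop n: 26
[out] 2271-06-07
>>> pen p: /caho/pufluwu_ c: bini_ig
[out] created

Answer: 2269-04-07


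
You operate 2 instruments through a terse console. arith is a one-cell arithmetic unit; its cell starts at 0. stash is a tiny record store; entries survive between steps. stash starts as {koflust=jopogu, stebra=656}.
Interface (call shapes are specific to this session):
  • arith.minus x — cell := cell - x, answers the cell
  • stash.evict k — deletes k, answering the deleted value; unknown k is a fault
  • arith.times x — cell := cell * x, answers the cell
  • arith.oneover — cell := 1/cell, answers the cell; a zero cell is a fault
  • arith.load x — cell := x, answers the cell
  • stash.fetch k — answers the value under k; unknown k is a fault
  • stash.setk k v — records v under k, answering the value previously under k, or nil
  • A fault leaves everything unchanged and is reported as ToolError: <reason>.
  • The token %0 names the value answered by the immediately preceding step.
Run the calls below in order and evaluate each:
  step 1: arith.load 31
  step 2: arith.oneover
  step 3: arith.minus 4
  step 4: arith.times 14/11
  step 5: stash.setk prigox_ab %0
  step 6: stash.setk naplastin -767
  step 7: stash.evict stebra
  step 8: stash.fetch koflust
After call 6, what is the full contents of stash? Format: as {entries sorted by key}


# load(x='31') -> 31
# oneover() -> 1/31
# minus(x='4') -> -123/31
# times(x='14/11') -> -1722/341
# setk(k='prigox_ab', v='%0') -> nil
# setk(k='naplastin', v='-767') -> nil
# evict(k='stebra') -> 656
# fetch(k='koflust') -> jopogu

Answer: {koflust=jopogu, naplastin=-767, prigox_ab=-1722/341, stebra=656}


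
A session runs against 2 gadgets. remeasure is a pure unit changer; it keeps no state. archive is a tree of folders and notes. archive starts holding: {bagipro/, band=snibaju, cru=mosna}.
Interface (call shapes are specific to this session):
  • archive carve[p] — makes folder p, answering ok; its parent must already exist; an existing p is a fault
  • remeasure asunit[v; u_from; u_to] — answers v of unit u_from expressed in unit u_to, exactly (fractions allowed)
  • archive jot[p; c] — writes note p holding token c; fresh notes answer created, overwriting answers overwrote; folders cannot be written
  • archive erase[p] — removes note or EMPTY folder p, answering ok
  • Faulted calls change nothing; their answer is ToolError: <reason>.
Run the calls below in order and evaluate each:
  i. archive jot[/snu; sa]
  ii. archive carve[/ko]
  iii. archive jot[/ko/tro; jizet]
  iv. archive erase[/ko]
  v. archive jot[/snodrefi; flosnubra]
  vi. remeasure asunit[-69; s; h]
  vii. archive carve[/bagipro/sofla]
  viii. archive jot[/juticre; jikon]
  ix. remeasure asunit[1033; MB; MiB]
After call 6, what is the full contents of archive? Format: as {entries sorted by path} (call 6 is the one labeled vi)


Answer: {bagipro/, band=snibaju, cru=mosna, ko/, ko/tro=jizet, snodrefi=flosnubra, snu=sa}

Derivation:
[in] archive jot /snu sa
  created
[in] archive carve /ko
  ok
[in] archive jot /ko/tro jizet
  created
[in] archive erase /ko
  ToolError: not empty
[in] archive jot /snodrefi flosnubra
  created
[in] remeasure asunit -69 s h
  -23/1200
[in] archive carve /bagipro/sofla
  ok
[in] archive jot /juticre jikon
  created
[in] remeasure asunit 1033 MB MiB
  16140625/16384
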